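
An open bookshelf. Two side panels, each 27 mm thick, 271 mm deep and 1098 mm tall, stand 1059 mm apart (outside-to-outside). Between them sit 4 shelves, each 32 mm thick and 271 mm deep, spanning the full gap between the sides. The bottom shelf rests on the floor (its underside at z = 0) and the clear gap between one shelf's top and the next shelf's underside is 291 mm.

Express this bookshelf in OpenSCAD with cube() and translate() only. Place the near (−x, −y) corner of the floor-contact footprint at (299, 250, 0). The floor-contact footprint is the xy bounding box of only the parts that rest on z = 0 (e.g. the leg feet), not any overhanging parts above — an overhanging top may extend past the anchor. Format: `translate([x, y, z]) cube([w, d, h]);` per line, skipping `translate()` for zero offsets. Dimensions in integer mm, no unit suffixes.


translate([299, 250, 0]) cube([27, 271, 1098]);
translate([1331, 250, 0]) cube([27, 271, 1098]);
translate([326, 250, 0]) cube([1005, 271, 32]);
translate([326, 250, 323]) cube([1005, 271, 32]);
translate([326, 250, 646]) cube([1005, 271, 32]);
translate([326, 250, 969]) cube([1005, 271, 32]);


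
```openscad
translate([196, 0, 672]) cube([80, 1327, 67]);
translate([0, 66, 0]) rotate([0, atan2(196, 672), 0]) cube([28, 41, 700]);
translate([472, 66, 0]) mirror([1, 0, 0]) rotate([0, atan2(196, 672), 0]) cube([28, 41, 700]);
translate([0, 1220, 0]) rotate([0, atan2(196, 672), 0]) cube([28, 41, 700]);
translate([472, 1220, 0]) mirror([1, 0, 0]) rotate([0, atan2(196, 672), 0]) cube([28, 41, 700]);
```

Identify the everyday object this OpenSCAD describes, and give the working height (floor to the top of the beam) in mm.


A sawhorse. The overall height is 739 mm.

A beam across two mirrored pairs of raked legs — a sawhorse. The beam's underside is at z = 672 (matching the legs' vertical rise in atan2(196, 672)) and the beam is 67 mm tall, so its top is at 672 + 67 = 739 mm. The raked legs top out at the beam's underside, so that is the highest point.


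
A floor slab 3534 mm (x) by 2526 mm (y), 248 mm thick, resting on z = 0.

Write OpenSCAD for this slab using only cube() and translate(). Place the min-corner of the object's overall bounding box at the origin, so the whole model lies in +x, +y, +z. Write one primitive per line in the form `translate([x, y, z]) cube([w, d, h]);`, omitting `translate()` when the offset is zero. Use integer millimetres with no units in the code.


cube([3534, 2526, 248]);


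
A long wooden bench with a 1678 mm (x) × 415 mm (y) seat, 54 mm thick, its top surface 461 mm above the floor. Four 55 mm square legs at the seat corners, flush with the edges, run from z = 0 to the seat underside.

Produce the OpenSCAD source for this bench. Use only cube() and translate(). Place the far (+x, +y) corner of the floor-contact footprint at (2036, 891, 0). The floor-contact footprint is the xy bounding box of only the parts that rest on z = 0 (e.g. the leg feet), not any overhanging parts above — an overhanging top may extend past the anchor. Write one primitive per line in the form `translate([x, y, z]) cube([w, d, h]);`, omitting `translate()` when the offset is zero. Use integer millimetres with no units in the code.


translate([358, 476, 407]) cube([1678, 415, 54]);
translate([358, 476, 0]) cube([55, 55, 407]);
translate([358, 836, 0]) cube([55, 55, 407]);
translate([1981, 476, 0]) cube([55, 55, 407]);
translate([1981, 836, 0]) cube([55, 55, 407]);


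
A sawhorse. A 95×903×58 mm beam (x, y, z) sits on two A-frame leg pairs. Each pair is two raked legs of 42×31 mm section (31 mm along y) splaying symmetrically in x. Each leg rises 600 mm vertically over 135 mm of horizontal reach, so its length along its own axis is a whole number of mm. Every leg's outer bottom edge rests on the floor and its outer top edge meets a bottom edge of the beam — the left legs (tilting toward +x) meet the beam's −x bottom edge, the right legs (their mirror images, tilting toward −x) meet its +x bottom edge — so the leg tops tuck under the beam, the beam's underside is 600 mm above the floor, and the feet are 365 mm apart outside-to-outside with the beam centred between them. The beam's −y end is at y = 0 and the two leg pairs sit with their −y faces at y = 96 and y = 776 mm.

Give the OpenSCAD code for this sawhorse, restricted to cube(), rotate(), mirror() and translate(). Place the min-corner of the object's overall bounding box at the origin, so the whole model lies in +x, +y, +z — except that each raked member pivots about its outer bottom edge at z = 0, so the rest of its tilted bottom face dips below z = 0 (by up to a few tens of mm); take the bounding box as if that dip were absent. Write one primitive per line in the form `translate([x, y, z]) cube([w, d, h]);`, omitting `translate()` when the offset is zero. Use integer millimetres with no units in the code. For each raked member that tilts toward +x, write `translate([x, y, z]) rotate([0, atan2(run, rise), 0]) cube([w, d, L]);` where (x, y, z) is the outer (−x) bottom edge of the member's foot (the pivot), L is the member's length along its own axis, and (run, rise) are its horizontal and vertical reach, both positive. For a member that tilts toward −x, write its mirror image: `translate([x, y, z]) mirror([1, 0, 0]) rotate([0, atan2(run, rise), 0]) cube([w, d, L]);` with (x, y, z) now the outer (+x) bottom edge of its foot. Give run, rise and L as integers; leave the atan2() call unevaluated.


translate([135, 0, 600]) cube([95, 903, 58]);
translate([0, 96, 0]) rotate([0, atan2(135, 600), 0]) cube([42, 31, 615]);
translate([365, 96, 0]) mirror([1, 0, 0]) rotate([0, atan2(135, 600), 0]) cube([42, 31, 615]);
translate([0, 776, 0]) rotate([0, atan2(135, 600), 0]) cube([42, 31, 615]);
translate([365, 776, 0]) mirror([1, 0, 0]) rotate([0, atan2(135, 600), 0]) cube([42, 31, 615]);


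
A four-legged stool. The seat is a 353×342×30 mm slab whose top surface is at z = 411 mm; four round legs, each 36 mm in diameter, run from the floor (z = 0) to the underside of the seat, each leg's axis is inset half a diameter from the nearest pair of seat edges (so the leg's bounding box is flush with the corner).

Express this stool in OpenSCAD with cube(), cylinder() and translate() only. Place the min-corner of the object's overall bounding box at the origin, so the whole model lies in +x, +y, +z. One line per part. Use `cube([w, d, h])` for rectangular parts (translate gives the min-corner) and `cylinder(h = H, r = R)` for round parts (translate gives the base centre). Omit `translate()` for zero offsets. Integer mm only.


translate([0, 0, 381]) cube([353, 342, 30]);
translate([18, 18, 0]) cylinder(h = 381, r = 18);
translate([335, 18, 0]) cylinder(h = 381, r = 18);
translate([18, 324, 0]) cylinder(h = 381, r = 18);
translate([335, 324, 0]) cylinder(h = 381, r = 18);


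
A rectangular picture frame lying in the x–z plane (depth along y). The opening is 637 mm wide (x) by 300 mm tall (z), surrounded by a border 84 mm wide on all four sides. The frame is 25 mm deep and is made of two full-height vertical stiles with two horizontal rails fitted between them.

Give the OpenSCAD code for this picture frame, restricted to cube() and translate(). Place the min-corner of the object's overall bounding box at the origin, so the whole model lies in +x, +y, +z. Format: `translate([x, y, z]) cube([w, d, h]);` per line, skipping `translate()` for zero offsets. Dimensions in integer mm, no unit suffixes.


cube([84, 25, 468]);
translate([721, 0, 0]) cube([84, 25, 468]);
translate([84, 0, 0]) cube([637, 25, 84]);
translate([84, 0, 384]) cube([637, 25, 84]);


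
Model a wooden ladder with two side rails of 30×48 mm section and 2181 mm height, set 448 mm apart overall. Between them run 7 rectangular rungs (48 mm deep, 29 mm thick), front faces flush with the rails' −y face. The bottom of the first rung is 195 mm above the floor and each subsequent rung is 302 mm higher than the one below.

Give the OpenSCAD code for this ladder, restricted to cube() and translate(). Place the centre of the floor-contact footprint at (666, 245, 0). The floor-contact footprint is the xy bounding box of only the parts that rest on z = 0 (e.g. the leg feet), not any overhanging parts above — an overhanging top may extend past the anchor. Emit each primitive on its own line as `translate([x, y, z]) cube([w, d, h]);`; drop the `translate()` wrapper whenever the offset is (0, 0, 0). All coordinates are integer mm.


translate([442, 221, 0]) cube([30, 48, 2181]);
translate([860, 221, 0]) cube([30, 48, 2181]);
translate([472, 221, 195]) cube([388, 48, 29]);
translate([472, 221, 497]) cube([388, 48, 29]);
translate([472, 221, 799]) cube([388, 48, 29]);
translate([472, 221, 1101]) cube([388, 48, 29]);
translate([472, 221, 1403]) cube([388, 48, 29]);
translate([472, 221, 1705]) cube([388, 48, 29]);
translate([472, 221, 2007]) cube([388, 48, 29]);


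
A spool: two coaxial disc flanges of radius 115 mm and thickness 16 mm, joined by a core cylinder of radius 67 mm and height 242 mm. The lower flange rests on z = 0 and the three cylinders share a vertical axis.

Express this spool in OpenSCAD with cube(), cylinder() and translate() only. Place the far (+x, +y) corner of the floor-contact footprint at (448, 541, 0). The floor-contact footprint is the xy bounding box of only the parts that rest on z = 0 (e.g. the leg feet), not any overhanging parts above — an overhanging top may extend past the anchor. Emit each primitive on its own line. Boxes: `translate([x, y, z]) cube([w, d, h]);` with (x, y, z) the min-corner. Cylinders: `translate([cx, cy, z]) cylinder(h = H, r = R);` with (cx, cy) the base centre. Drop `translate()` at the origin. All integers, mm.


translate([333, 426, 0]) cylinder(h = 16, r = 115);
translate([333, 426, 16]) cylinder(h = 242, r = 67);
translate([333, 426, 258]) cylinder(h = 16, r = 115);


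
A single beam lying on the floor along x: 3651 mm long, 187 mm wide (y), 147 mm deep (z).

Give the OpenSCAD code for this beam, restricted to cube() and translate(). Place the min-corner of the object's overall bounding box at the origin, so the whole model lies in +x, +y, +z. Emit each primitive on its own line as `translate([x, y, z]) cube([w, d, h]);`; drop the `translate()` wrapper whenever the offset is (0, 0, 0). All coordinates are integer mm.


cube([3651, 187, 147]);


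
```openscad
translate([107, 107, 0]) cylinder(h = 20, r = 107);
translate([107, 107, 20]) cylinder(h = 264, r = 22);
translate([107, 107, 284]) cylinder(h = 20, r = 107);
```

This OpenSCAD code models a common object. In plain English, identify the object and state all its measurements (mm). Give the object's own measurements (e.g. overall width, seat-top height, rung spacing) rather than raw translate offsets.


A spool: two coaxial disc flanges of radius 107 mm and thickness 20 mm, joined by a core cylinder of radius 22 mm and height 264 mm. The lower flange rests on z = 0 and the three cylinders share a vertical axis.


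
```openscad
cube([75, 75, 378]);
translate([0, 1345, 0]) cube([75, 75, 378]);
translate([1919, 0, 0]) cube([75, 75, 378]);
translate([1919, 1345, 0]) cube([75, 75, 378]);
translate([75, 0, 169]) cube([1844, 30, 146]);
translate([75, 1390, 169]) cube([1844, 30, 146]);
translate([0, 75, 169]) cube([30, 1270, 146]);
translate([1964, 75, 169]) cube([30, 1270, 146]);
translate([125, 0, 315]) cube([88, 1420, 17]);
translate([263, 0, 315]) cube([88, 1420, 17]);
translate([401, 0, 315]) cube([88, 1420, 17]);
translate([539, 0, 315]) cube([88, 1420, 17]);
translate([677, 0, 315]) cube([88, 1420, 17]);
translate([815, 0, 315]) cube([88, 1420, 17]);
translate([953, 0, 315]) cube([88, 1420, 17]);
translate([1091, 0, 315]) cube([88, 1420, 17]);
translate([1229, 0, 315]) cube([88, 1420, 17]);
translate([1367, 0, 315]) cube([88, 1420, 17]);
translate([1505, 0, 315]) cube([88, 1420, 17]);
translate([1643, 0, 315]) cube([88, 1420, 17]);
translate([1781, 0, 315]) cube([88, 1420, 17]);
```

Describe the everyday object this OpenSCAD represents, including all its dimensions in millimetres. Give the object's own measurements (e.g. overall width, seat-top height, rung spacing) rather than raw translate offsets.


A bed frame 1994 mm long (x) by 1420 mm wide (y). Four 75×75 mm corner posts, 378 mm tall, at the corners of the footprint. Four rails of 30 mm thickness and 146 mm height run between adjacent posts with their undersides at z = 169 mm, their outer faces flush with the outside of the frame (the two x-running rails run between the posts' inner faces; the two y-running rails run between the posts' inner faces). 13 slats, each 88 mm wide (x) and 17 mm thick, lie across the top of the two x-running rails, running the full 1420 mm width of the frame in y; along x they sit between the end posts with a 50 mm gap after the −x posts and between neighbouring slats and before the +x posts.


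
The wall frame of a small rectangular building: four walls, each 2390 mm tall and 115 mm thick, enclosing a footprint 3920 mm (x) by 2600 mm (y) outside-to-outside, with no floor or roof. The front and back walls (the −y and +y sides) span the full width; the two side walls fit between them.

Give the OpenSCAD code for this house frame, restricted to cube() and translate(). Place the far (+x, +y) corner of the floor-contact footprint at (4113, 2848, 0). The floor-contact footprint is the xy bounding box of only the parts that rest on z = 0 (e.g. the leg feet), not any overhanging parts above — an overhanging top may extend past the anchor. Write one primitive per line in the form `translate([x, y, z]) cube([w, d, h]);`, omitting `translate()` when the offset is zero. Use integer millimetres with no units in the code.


translate([193, 248, 0]) cube([3920, 115, 2390]);
translate([193, 2733, 0]) cube([3920, 115, 2390]);
translate([193, 363, 0]) cube([115, 2370, 2390]);
translate([3998, 363, 0]) cube([115, 2370, 2390]);


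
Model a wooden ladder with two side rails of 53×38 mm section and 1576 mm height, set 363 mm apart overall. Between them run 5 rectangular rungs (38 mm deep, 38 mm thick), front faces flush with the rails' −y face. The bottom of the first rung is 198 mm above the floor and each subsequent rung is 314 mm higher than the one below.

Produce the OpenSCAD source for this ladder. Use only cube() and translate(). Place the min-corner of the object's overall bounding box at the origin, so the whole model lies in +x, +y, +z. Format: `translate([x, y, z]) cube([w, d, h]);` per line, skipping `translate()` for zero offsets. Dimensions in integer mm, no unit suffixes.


cube([53, 38, 1576]);
translate([310, 0, 0]) cube([53, 38, 1576]);
translate([53, 0, 198]) cube([257, 38, 38]);
translate([53, 0, 512]) cube([257, 38, 38]);
translate([53, 0, 826]) cube([257, 38, 38]);
translate([53, 0, 1140]) cube([257, 38, 38]);
translate([53, 0, 1454]) cube([257, 38, 38]);


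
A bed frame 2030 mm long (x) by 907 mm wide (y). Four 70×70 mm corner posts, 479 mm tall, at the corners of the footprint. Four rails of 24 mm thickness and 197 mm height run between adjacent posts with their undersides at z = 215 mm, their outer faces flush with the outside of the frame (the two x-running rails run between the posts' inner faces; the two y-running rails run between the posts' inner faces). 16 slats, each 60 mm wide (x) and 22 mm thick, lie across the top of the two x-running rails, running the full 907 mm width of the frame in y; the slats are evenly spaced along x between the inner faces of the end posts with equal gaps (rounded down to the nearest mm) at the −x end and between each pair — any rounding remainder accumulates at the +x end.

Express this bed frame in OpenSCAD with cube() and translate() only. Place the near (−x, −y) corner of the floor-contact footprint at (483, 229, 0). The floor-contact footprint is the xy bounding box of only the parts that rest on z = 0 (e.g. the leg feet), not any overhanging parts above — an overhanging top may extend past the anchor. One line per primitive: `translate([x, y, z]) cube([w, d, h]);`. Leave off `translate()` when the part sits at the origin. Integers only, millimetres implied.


translate([483, 229, 0]) cube([70, 70, 479]);
translate([483, 1066, 0]) cube([70, 70, 479]);
translate([2443, 229, 0]) cube([70, 70, 479]);
translate([2443, 1066, 0]) cube([70, 70, 479]);
translate([553, 229, 215]) cube([1890, 24, 197]);
translate([553, 1112, 215]) cube([1890, 24, 197]);
translate([483, 299, 215]) cube([24, 767, 197]);
translate([2489, 299, 215]) cube([24, 767, 197]);
translate([607, 229, 412]) cube([60, 907, 22]);
translate([721, 229, 412]) cube([60, 907, 22]);
translate([835, 229, 412]) cube([60, 907, 22]);
translate([949, 229, 412]) cube([60, 907, 22]);
translate([1063, 229, 412]) cube([60, 907, 22]);
translate([1177, 229, 412]) cube([60, 907, 22]);
translate([1291, 229, 412]) cube([60, 907, 22]);
translate([1405, 229, 412]) cube([60, 907, 22]);
translate([1519, 229, 412]) cube([60, 907, 22]);
translate([1633, 229, 412]) cube([60, 907, 22]);
translate([1747, 229, 412]) cube([60, 907, 22]);
translate([1861, 229, 412]) cube([60, 907, 22]);
translate([1975, 229, 412]) cube([60, 907, 22]);
translate([2089, 229, 412]) cube([60, 907, 22]);
translate([2203, 229, 412]) cube([60, 907, 22]);
translate([2317, 229, 412]) cube([60, 907, 22]);


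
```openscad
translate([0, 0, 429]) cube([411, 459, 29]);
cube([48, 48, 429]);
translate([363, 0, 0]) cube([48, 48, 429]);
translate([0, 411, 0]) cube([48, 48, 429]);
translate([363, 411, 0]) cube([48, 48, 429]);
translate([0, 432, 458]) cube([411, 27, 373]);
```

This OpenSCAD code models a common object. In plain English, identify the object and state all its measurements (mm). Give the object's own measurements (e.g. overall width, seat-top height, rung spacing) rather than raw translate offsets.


A chair. The seat is a 411×459×29 mm slab with its top at z = 458 mm, on four 48×48 mm corner legs (flush with the seat edges, standing on z = 0). A flat backrest 27 mm thick, 373 mm tall, spans the full seat width and rises from the seat top along its +y edge, rear face flush with the rear of the seat.


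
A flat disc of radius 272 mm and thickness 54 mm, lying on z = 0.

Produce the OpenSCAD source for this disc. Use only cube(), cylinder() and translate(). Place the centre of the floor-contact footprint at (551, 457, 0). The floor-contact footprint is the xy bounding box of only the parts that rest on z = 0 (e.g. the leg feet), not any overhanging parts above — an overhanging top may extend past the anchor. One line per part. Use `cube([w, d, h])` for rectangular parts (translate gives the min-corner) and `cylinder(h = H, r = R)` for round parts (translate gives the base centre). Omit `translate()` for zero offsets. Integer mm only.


translate([551, 457, 0]) cylinder(h = 54, r = 272);


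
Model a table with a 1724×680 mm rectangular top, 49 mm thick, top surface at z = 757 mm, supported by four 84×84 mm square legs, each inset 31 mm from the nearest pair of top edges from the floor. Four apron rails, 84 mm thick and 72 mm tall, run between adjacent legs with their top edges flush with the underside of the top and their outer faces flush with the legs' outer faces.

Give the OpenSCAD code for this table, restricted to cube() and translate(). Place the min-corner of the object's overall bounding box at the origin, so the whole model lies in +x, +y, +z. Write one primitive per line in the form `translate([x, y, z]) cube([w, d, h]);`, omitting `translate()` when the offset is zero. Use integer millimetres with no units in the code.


translate([0, 0, 708]) cube([1724, 680, 49]);
translate([31, 31, 0]) cube([84, 84, 708]);
translate([1609, 31, 0]) cube([84, 84, 708]);
translate([31, 565, 0]) cube([84, 84, 708]);
translate([1609, 565, 0]) cube([84, 84, 708]);
translate([115, 31, 636]) cube([1494, 84, 72]);
translate([115, 565, 636]) cube([1494, 84, 72]);
translate([31, 115, 636]) cube([84, 450, 72]);
translate([1609, 115, 636]) cube([84, 450, 72]);


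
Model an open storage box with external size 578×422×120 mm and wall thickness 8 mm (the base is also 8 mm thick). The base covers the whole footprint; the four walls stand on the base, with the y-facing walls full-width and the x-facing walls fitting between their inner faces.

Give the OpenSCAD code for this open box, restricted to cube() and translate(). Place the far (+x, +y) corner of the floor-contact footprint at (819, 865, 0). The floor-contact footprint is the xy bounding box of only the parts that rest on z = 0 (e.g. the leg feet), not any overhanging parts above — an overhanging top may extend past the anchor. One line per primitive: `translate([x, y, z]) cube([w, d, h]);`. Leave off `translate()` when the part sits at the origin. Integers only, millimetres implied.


translate([241, 443, 0]) cube([578, 422, 8]);
translate([241, 443, 8]) cube([578, 8, 112]);
translate([241, 857, 8]) cube([578, 8, 112]);
translate([241, 451, 8]) cube([8, 406, 112]);
translate([811, 451, 8]) cube([8, 406, 112]);


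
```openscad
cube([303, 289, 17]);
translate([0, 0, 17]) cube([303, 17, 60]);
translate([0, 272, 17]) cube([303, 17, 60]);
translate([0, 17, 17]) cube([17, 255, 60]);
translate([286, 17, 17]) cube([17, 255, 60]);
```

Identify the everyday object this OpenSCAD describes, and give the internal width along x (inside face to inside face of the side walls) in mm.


An open box. The internal width is 269 mm.

A 303×289 base slab with four walls standing on it — an open box. The base is 303 mm wide and the walls are 17 mm thick, so the internal width is 303 − 2 × 17 = 269 mm.


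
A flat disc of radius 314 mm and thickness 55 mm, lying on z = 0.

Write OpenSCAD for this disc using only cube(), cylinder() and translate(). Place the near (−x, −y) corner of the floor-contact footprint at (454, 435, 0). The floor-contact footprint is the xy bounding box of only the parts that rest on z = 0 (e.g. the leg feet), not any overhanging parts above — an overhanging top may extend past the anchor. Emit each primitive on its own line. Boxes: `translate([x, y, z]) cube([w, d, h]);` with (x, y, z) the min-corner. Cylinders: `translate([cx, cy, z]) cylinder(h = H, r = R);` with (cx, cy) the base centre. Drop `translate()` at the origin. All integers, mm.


translate([768, 749, 0]) cylinder(h = 55, r = 314);


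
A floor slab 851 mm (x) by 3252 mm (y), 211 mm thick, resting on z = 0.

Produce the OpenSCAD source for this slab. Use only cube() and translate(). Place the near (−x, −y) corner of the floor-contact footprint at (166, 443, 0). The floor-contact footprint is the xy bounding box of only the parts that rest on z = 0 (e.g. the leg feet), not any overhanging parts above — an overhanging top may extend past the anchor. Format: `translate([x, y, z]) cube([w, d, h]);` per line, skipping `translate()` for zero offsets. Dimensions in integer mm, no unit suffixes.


translate([166, 443, 0]) cube([851, 3252, 211]);


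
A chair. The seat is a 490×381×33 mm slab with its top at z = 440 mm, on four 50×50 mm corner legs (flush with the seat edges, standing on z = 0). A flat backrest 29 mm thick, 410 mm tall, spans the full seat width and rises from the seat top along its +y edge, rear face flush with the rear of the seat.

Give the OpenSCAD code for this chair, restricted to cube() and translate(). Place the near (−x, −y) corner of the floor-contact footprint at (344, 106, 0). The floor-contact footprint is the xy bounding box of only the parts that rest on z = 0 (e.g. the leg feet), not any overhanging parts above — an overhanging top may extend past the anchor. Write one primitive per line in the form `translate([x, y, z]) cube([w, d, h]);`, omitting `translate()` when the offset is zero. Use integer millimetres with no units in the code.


// leg_h = 440 - 33 = 407
translate([344, 106, 407]) cube([490, 381, 33]);
translate([344, 106, 0]) cube([50, 50, 407]);
translate([784, 106, 0]) cube([50, 50, 407]);
translate([344, 437, 0]) cube([50, 50, 407]);
translate([784, 437, 0]) cube([50, 50, 407]);
translate([344, 458, 440]) cube([490, 29, 410]);


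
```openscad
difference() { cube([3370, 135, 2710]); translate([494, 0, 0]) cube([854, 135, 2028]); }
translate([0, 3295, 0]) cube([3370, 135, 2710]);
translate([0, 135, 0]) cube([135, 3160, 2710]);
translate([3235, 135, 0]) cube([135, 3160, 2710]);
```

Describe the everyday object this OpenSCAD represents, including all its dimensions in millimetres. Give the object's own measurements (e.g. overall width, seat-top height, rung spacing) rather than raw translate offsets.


A single room: four walls, each 2710 mm tall and 135 mm thick, enclosing an outside footprint 3370×3430 mm (x × y), no floor or roof. The front and back walls (−y and +y sides) run the full x-width; the side walls fit between their inner faces. A door opening 854 mm wide and 2028 mm tall is cut through the front wall from the floor up, its −x edge 494 mm from the wall's −x end.


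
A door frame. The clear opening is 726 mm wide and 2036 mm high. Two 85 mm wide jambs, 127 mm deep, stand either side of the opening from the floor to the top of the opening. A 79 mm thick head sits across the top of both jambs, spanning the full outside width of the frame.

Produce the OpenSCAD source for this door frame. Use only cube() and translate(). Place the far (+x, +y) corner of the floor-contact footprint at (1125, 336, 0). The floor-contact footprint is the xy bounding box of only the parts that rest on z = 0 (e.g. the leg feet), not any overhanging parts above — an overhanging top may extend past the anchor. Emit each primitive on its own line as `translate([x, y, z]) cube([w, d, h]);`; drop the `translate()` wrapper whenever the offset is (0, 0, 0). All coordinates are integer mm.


translate([229, 209, 0]) cube([85, 127, 2036]);
translate([1040, 209, 0]) cube([85, 127, 2036]);
translate([229, 209, 2036]) cube([896, 127, 79]);


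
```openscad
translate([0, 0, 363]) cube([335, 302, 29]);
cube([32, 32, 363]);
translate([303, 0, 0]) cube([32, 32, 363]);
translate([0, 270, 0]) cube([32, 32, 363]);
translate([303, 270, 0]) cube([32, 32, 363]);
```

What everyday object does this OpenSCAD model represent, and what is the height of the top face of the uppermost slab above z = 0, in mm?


A stool. The seat height is 392 mm.

A 335×302×29 slab at z = 363 on four corner posts — a stool. The seat top is 363 + 29 = 392 mm.


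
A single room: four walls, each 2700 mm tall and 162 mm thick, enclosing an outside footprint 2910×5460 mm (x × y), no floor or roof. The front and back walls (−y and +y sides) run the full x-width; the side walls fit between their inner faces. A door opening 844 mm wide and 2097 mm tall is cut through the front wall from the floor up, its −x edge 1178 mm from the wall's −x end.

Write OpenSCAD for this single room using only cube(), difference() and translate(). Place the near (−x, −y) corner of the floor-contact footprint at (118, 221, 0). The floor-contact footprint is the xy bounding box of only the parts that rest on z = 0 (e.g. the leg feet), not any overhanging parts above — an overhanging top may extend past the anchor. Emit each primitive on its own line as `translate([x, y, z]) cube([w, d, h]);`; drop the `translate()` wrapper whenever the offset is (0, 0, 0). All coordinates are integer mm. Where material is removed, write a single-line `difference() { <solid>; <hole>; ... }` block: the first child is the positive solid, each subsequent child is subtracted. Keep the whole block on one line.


difference() { translate([118, 221, 0]) cube([2910, 162, 2700]); translate([1296, 221, 0]) cube([844, 162, 2097]); }
translate([118, 5519, 0]) cube([2910, 162, 2700]);
translate([118, 383, 0]) cube([162, 5136, 2700]);
translate([2866, 383, 0]) cube([162, 5136, 2700]);


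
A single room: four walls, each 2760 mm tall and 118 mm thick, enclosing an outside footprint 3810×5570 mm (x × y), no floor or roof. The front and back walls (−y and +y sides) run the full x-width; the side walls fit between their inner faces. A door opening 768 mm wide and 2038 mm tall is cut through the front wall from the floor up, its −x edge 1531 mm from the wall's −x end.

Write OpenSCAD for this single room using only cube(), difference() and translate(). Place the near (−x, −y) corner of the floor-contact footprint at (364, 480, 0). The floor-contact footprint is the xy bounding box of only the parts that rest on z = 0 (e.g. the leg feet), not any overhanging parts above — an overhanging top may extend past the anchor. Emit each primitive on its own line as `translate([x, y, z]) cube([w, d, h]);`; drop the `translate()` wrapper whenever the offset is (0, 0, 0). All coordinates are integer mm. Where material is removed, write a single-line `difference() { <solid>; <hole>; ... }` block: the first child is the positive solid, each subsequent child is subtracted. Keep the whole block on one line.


difference() { translate([364, 480, 0]) cube([3810, 118, 2760]); translate([1895, 480, 0]) cube([768, 118, 2038]); }
translate([364, 5932, 0]) cube([3810, 118, 2760]);
translate([364, 598, 0]) cube([118, 5334, 2760]);
translate([4056, 598, 0]) cube([118, 5334, 2760]);


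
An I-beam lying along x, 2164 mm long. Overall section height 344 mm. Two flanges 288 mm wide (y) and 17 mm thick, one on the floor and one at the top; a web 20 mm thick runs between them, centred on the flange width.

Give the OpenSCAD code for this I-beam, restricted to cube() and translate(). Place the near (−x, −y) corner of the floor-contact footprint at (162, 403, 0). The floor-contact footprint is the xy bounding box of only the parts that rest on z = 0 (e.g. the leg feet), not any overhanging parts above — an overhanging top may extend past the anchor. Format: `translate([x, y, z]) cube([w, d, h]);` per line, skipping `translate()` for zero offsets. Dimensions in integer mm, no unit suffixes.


translate([162, 403, 0]) cube([2164, 288, 17]);
translate([162, 537, 17]) cube([2164, 20, 310]);
translate([162, 403, 327]) cube([2164, 288, 17]);


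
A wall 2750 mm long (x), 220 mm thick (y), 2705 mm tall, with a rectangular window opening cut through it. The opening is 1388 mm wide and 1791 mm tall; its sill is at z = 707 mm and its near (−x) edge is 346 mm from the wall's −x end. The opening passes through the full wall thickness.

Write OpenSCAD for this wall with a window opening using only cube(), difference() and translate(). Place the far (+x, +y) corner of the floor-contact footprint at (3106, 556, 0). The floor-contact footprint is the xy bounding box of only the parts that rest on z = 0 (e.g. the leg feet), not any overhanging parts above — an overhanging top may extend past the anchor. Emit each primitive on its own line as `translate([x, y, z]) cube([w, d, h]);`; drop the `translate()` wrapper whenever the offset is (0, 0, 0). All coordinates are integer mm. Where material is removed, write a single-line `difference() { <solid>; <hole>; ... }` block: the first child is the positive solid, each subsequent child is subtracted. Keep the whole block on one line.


difference() { translate([356, 336, 0]) cube([2750, 220, 2705]); translate([702, 336, 707]) cube([1388, 220, 1791]); }


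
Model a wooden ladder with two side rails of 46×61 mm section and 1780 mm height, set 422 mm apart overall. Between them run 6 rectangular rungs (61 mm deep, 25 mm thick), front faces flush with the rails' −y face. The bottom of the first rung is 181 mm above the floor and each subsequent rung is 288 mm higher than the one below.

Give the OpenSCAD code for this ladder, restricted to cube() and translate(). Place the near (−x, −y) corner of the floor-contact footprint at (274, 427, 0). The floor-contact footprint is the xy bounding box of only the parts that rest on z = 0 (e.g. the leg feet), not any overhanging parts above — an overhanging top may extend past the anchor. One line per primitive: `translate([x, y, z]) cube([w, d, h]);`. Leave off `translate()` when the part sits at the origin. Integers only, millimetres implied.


translate([274, 427, 0]) cube([46, 61, 1780]);
translate([650, 427, 0]) cube([46, 61, 1780]);
translate([320, 427, 181]) cube([330, 61, 25]);
translate([320, 427, 469]) cube([330, 61, 25]);
translate([320, 427, 757]) cube([330, 61, 25]);
translate([320, 427, 1045]) cube([330, 61, 25]);
translate([320, 427, 1333]) cube([330, 61, 25]);
translate([320, 427, 1621]) cube([330, 61, 25]);


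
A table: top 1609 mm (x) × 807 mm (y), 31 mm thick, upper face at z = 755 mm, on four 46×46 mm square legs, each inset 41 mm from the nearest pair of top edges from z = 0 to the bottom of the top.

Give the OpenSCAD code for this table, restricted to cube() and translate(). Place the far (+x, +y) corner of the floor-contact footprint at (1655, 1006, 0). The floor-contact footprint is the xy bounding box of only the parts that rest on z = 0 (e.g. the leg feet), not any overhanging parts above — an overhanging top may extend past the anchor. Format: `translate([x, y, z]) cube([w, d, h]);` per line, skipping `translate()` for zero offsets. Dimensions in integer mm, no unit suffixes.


translate([87, 240, 724]) cube([1609, 807, 31]);
translate([128, 281, 0]) cube([46, 46, 724]);
translate([1609, 281, 0]) cube([46, 46, 724]);
translate([128, 960, 0]) cube([46, 46, 724]);
translate([1609, 960, 0]) cube([46, 46, 724]);


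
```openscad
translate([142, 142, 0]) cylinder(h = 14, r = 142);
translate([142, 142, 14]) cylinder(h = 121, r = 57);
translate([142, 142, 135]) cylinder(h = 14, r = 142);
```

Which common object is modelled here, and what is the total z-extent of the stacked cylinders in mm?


A spool. The overall height is 149 mm.

Three coaxial cylinders, large–small–large — a spool. Two 14 mm flanges and a 121 mm core give 14 + 121 + 14 = 149 mm.


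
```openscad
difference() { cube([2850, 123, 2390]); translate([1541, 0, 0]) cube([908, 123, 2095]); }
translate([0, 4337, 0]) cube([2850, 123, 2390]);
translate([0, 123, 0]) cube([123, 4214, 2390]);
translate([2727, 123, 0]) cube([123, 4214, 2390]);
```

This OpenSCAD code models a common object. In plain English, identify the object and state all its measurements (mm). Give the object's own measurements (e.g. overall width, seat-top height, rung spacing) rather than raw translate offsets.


A single room: four walls, each 2390 mm tall and 123 mm thick, enclosing an outside footprint 2850×4460 mm (x × y), no floor or roof. The front and back walls (−y and +y sides) run the full x-width; the side walls fit between their inner faces. A door opening 908 mm wide and 2095 mm tall is cut through the front wall from the floor up, its −x edge 1541 mm from the wall's −x end.


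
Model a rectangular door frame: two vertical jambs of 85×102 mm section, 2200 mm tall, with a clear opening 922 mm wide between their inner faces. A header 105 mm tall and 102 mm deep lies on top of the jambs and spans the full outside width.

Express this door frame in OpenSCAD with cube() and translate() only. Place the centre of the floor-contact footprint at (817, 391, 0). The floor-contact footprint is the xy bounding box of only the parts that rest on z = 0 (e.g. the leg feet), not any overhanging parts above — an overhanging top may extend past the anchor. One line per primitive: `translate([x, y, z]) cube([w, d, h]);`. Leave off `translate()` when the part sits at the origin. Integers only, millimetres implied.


translate([271, 340, 0]) cube([85, 102, 2200]);
translate([1278, 340, 0]) cube([85, 102, 2200]);
translate([271, 340, 2200]) cube([1092, 102, 105]);


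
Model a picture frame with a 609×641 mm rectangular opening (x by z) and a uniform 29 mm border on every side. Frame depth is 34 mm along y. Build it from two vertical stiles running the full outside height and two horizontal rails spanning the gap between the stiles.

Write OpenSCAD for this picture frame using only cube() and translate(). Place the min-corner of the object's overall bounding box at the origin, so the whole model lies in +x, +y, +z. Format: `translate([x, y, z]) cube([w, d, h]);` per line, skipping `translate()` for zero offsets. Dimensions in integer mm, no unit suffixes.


cube([29, 34, 699]);
translate([638, 0, 0]) cube([29, 34, 699]);
translate([29, 0, 0]) cube([609, 34, 29]);
translate([29, 0, 670]) cube([609, 34, 29]);


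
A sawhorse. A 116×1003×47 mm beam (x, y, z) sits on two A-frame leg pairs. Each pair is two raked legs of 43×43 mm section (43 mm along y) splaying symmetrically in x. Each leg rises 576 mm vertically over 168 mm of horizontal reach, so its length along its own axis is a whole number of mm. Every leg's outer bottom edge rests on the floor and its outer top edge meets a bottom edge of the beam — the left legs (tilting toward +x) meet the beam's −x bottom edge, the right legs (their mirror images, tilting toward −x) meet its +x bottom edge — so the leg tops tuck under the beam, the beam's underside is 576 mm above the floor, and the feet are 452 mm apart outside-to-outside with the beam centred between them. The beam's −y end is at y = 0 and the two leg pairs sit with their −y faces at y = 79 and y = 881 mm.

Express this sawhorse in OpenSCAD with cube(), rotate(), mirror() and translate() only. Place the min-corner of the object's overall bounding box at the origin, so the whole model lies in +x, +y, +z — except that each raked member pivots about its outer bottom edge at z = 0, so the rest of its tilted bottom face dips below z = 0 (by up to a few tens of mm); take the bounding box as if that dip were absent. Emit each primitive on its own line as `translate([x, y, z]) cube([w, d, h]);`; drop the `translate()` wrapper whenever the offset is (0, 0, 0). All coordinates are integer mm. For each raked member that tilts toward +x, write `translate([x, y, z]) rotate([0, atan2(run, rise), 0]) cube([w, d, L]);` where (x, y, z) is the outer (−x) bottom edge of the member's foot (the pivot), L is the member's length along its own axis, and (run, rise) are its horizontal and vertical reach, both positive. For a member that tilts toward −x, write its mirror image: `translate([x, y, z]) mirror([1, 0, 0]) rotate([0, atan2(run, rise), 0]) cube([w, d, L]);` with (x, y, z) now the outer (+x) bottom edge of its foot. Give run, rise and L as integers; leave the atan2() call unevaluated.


translate([168, 0, 576]) cube([116, 1003, 47]);
translate([0, 79, 0]) rotate([0, atan2(168, 576), 0]) cube([43, 43, 600]);
translate([452, 79, 0]) mirror([1, 0, 0]) rotate([0, atan2(168, 576), 0]) cube([43, 43, 600]);
translate([0, 881, 0]) rotate([0, atan2(168, 576), 0]) cube([43, 43, 600]);
translate([452, 881, 0]) mirror([1, 0, 0]) rotate([0, atan2(168, 576), 0]) cube([43, 43, 600]);


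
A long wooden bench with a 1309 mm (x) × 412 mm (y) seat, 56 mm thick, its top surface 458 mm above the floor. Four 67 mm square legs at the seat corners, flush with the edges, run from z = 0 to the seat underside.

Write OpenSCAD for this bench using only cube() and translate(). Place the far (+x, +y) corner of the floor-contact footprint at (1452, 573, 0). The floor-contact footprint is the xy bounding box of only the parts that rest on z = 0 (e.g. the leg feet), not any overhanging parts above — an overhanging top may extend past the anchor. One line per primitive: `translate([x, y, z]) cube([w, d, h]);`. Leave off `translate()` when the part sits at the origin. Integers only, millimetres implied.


// leg_h = 458 − 56 = 402
translate([143, 161, 402]) cube([1309, 412, 56]);
translate([143, 161, 0]) cube([67, 67, 402]);
translate([143, 506, 0]) cube([67, 67, 402]);
translate([1385, 161, 0]) cube([67, 67, 402]);
translate([1385, 506, 0]) cube([67, 67, 402]);


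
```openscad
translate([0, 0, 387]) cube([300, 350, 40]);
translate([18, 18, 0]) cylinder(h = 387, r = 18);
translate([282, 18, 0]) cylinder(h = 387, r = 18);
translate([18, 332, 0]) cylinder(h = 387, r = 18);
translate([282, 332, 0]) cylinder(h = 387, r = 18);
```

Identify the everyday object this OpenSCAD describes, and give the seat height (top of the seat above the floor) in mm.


A stool. The seat height is 427 mm.

A 300×350×40 slab at z = 387 on four corner cylinders — a stool. The seat top is 387 + 40 = 427 mm.
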